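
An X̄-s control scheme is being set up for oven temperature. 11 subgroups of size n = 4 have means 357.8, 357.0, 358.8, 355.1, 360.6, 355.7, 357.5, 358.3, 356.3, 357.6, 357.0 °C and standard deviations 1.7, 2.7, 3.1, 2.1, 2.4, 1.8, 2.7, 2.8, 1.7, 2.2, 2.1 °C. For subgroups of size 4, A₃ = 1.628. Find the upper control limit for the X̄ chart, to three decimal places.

361.172

X̄̄ = (357.8 + 357.0 + 358.8 + 355.1 + 360.6 + 355.7 + 357.5 + 358.3 + 356.3 + 357.6 + 357.0) / 11 = 357.4273
s̄ = (1.7 + 2.7 + 3.1 + 2.1 + 2.4 + 1.8 + 2.7 + 2.8 + 1.7 + 2.2 + 2.1) / 11 = 2.3000
UCL = X̄̄ + A₃·s̄ = 357.4273 + 1.628 × 2.3000 = 361.1717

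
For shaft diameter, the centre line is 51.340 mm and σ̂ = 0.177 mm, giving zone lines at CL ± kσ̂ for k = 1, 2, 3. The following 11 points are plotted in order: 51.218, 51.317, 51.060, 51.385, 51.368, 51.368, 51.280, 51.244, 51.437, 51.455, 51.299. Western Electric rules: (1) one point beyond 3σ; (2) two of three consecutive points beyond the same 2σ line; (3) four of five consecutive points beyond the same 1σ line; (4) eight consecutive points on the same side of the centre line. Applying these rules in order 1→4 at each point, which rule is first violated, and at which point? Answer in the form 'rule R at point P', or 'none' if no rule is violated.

Zone of each point (C = within 1σ̂, B = 1σ̂–2σ̂, A = 2σ̂–3σ̂, * = beyond 3σ̂; sign = side of CL): 1:-C, 2:-C, 3:-B, 4:+C, 5:+C, 6:+C, 7:-C, 8:-C, 9:+C, 10:+C, 11:-C
No rule fires across all 11 points.

none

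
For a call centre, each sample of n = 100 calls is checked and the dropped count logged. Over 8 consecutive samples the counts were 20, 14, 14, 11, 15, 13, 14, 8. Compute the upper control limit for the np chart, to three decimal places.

p̄ = Σdᵢ / (k·n) = 109 / (8 × 100) = 0.13625
UCL = np̄ + 3·√(np̄(1−p̄)) = 13.6250 + 3 × √(13.6250×0.86375) = 13.6250 + 3 × 3.4305 = 23.9166

23.917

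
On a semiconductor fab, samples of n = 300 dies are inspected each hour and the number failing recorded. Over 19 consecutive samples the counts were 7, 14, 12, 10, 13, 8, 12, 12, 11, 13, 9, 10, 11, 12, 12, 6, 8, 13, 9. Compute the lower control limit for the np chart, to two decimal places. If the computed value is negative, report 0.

p̄ = Σdᵢ / (k·n) = 202 / (19 × 300) = 0.03544
LCL = np̄ − 3·√(np̄(1−p̄)) = 10.6316 − 3 × 3.2023 = 1.0246

1.02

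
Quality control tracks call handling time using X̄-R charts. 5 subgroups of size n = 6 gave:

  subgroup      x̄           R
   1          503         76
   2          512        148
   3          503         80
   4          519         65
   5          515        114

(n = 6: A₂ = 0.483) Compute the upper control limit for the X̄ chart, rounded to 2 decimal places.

557.06

X̄̄ = (503 + 512 + 503 + 519 + 515) / 5 = 2552.0000 / 5 = 510.4000
R̄ = (76 + 148 + 80 + 65 + 114) / 5 = 483.0000 / 5 = 96.6000
UCL = X̄̄ + A₂·R̄ = 510.4000 + 0.483 × 96.6000 = 557.0578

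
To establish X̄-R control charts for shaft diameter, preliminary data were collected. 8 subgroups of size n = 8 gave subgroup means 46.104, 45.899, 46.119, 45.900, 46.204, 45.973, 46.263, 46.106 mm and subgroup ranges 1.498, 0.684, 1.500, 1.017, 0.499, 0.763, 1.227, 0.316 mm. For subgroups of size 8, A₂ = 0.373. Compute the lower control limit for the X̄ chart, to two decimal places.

45.72

X̄̄ = (46.104 + 45.899 + 46.119 + 45.900 + 46.204 + 45.973 + 46.263 + 46.106) / 8 = 368.5680 / 8 = 46.0710
R̄ = (1.498 + 0.684 + 1.500 + 1.017 + 0.499 + 0.763 + 1.227 + 0.316) / 8 = 7.5040 / 8 = 0.9380
LCL = X̄̄ − A₂·R̄ = 46.0710 − 0.373 × 0.9380 = 45.7211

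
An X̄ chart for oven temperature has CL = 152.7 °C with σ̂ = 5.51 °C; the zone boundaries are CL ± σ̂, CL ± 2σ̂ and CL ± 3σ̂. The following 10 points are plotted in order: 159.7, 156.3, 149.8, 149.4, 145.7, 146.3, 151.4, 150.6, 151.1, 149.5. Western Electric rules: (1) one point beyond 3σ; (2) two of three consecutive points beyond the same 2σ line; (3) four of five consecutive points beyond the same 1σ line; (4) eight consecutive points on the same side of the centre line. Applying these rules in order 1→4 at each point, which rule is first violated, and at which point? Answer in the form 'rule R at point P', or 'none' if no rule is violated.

rule 4 at point 10

Zone of each point (C = within 1σ̂, B = 1σ̂–2σ̂, A = 2σ̂–3σ̂, * = beyond 3σ̂; sign = side of CL): 1:+B, 2:+C, 3:-C, 4:-C, 5:-B, 6:-B, 7:-C, 8:-C, 9:-C, 10:-C
Rule 4 (eight consecutive points on the same side of the centre line) is satisfied at point 10.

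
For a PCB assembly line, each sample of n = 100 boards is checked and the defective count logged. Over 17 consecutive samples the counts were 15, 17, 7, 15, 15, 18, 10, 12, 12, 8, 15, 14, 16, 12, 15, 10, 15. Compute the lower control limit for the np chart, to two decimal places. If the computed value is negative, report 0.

3.11

p̄ = Σdᵢ / (k·n) = 226 / (17 × 100) = 0.13294
LCL = np̄ − 3·√(np̄(1−p̄)) = 13.2941 − 3 × 3.3951 = 3.1088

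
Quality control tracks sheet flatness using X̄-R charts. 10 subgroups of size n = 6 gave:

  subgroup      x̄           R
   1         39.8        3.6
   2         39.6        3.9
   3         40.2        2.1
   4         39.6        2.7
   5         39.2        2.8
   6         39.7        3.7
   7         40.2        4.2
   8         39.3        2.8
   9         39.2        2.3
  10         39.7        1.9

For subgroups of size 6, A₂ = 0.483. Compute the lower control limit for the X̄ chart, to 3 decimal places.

X̄̄ = (39.8 + 39.6 + 40.2 + 39.6 + 39.2 + 39.7 + 40.2 + 39.3 + 39.2 + 39.7) / 10 = 396.5000 / 10 = 39.6500
R̄ = (3.6 + 3.9 + 2.1 + 2.7 + 2.8 + 3.7 + 4.2 + 2.8 + 2.3 + 1.9) / 10 = 30.0000 / 10 = 3.0000
LCL = X̄̄ − A₂·R̄ = 39.6500 − 0.483 × 3.0000 = 38.2010

38.201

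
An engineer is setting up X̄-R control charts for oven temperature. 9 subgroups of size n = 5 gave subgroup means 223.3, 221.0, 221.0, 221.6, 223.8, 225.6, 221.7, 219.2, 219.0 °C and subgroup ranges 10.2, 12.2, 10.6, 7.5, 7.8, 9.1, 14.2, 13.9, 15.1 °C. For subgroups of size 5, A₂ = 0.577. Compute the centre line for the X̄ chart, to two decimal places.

X̄̄ = (223.3 + 221.0 + 221.0 + 221.6 + 223.8 + 225.6 + 221.7 + 219.2 + 219.0) / 9 = 1996.2000 / 9 = 221.8000
CL = X̄̄ = 221.8000

221.80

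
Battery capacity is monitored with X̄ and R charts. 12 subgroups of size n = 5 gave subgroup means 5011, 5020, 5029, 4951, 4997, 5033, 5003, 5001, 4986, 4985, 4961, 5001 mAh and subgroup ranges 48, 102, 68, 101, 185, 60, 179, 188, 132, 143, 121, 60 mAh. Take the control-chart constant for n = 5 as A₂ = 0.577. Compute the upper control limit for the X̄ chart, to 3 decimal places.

X̄̄ = (5011 + 5020 + 5029 + 4951 + 4997 + 5033 + 5003 + 5001 + 4986 + 4985 + 4961 + 5001) / 12 = 59978.0000 / 12 = 4998.1667
R̄ = (48 + 102 + 68 + 101 + 185 + 60 + 179 + 188 + 132 + 143 + 121 + 60) / 12 = 1387.0000 / 12 = 115.5833
UCL = X̄̄ + A₂·R̄ = 4998.1667 + 0.577 × 115.5833 = 5064.8583

5064.858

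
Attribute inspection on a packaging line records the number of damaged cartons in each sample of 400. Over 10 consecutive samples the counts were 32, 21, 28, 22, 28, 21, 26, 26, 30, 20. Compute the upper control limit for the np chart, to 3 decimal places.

40.032

p̄ = Σdᵢ / (k·n) = 254 / (10 × 400) = 0.06350
UCL = np̄ + 3·√(np̄(1−p̄)) = 25.4000 + 3 × √(25.4000×0.93650) = 25.4000 + 3 × 4.8772 = 40.0316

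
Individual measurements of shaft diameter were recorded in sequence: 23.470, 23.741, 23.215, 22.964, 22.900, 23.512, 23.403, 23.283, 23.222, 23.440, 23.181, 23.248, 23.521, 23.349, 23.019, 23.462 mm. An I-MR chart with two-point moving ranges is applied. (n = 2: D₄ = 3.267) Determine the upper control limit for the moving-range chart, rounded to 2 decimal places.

Moving ranges: 0.271, 0.526, 0.251, 0.064, 0.612, 0.109, 0.120, 0.061, 0.218, 0.259, 0.067, 0.273, 0.172, 0.330, 0.443; M̄R̄ = 3.7760 / 15 = 0.2517
UCL_MR = D₄·M̄R̄ = 3.267 × 0.2517 = 0.8224

0.82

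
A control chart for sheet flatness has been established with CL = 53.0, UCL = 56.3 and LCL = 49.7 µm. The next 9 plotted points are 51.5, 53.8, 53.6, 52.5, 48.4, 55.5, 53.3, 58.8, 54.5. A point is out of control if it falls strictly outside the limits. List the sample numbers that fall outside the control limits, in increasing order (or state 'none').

5, 8

Compare each point to [49.7, 56.3]: sample 5 = 48.4 < LCL; sample 8 = 58.8 > UCL.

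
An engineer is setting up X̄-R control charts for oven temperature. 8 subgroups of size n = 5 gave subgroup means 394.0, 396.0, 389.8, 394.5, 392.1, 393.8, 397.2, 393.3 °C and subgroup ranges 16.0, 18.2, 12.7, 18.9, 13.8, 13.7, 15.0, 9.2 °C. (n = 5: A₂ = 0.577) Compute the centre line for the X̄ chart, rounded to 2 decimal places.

X̄̄ = (394.0 + 396.0 + 389.8 + 394.5 + 392.1 + 393.8 + 397.2 + 393.3) / 8 = 3150.7000 / 8 = 393.8375
CL = X̄̄ = 393.8375

393.84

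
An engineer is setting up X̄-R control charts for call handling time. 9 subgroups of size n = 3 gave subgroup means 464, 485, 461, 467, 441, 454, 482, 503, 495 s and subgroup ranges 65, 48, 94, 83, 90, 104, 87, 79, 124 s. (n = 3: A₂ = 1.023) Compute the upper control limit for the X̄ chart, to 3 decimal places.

X̄̄ = (464 + 485 + 461 + 467 + 441 + 454 + 482 + 503 + 495) / 9 = 4252.0000 / 9 = 472.4444
R̄ = (65 + 48 + 94 + 83 + 90 + 104 + 87 + 79 + 124) / 9 = 774.0000 / 9 = 86.0000
UCL = X̄̄ + A₂·R̄ = 472.4444 + 1.023 × 86.0000 = 560.4224

560.422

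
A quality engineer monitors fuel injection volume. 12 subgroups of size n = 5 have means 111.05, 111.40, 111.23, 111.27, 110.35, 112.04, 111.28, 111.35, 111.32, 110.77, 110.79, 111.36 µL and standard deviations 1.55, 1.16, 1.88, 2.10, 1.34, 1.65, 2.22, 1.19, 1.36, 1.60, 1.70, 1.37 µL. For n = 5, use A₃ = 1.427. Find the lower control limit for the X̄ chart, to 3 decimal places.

108.910

X̄̄ = (111.05 + 111.40 + 111.23 + 111.27 + 110.35 + 112.04 + 111.28 + 111.35 + 111.32 + 110.77 + 110.79 + 111.36) / 12 = 111.1842
s̄ = (1.55 + 1.16 + 1.88 + 2.10 + 1.34 + 1.65 + 2.22 + 1.19 + 1.36 + 1.60 + 1.70 + 1.37) / 12 = 1.5933
LCL = X̄̄ − A₃·s̄ = 111.1842 − 1.427 × 1.5933 = 108.9105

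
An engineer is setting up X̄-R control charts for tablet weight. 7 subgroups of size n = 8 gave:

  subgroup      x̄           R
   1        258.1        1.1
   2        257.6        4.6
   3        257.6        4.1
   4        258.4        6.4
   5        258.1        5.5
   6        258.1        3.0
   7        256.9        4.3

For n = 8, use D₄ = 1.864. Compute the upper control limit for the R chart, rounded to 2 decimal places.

7.72

R̄ = (1.1 + 4.6 + 4.1 + 6.4 + 5.5 + 3.0 + 4.3) / 7 = 29.0000 / 7 = 4.1429
UCL_R = D₄·R̄ = 1.864 × 4.1429 = 7.7223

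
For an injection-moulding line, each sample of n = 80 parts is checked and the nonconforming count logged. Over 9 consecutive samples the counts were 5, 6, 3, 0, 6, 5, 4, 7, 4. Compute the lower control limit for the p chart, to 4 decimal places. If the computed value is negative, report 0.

p̄ = Σdᵢ / (k·n) = 40 / (9 × 80) = 0.05556
LCL = p̄ − 3·√(p̄(1−p̄)/n) = 0.05556 − 3 × 0.02561 = -0.02127 → 0 (negative, so LCL = 0)

0.0000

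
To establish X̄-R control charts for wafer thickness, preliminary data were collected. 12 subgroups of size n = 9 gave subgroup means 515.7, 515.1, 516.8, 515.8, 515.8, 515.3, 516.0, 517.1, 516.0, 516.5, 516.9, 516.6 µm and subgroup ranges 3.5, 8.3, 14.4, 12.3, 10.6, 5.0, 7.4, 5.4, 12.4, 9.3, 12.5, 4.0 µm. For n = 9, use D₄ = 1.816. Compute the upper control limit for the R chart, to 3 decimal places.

15.905

R̄ = (3.5 + 8.3 + 14.4 + 12.3 + 10.6 + 5.0 + 7.4 + 5.4 + 12.4 + 9.3 + 12.5 + 4.0) / 12 = 105.1000 / 12 = 8.7583
UCL_R = D₄·R̄ = 1.816 × 8.7583 = 15.9051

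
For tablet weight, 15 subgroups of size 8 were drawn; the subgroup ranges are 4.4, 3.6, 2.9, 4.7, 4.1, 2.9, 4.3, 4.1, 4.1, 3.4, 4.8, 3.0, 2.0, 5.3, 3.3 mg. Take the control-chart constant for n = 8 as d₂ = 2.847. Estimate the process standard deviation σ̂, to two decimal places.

1.33

R̄ = (4.4 + 3.6 + 2.9 + 4.7 + 4.1 + 2.9 + 4.3 + 4.1 + 4.1 + 3.4 + 4.8 + 3.0 + 2.0 + 5.3 + 3.3) / 15 = 3.7933
σ̂ = R̄ / d₂ = 3.7933 / 2.847 = 1.3324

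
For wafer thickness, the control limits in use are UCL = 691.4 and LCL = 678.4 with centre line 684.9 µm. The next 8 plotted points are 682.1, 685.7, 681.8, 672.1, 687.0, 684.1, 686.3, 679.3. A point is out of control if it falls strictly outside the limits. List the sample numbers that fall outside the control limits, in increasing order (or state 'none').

Compare each point to [678.4, 691.4]: sample 4 = 672.1 < LCL.

4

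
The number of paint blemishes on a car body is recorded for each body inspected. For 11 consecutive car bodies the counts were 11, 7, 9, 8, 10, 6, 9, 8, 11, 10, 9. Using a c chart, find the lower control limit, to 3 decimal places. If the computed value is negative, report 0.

c̄ = (11 + 7 + 9 + 8 + 10 + 6 + 9 + 8 + 11 + 10 + 9) / 11 = 98 / 11 = 8.9091
LCL = c̄ − 3√c̄ = 8.9091 − 3 × 2.9848 = -0.0453 → 0 (cannot be negative)

0.000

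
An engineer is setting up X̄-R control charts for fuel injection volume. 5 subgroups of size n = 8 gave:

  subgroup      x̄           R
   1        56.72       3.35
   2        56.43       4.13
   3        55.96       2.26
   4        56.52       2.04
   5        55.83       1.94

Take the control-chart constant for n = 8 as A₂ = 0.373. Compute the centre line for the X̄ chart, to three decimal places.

56.292

X̄̄ = (56.72 + 56.43 + 55.96 + 56.52 + 55.83) / 5 = 281.4600 / 5 = 56.2920
CL = X̄̄ = 56.2920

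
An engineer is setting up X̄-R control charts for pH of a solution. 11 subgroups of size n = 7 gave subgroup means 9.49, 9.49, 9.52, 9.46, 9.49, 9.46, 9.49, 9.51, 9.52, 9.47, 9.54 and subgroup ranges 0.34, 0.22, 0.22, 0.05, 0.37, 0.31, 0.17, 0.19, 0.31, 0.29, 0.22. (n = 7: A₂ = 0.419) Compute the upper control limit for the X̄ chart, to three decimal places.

X̄̄ = (9.49 + 9.49 + 9.52 + 9.46 + 9.49 + 9.46 + 9.49 + 9.51 + 9.52 + 9.47 + 9.54) / 11 = 104.4400 / 11 = 9.4945
R̄ = (0.34 + 0.22 + 0.22 + 0.05 + 0.37 + 0.31 + 0.17 + 0.19 + 0.31 + 0.29 + 0.22) / 11 = 2.6900 / 11 = 0.2445
UCL = X̄̄ + A₂·R̄ = 9.4945 + 0.419 × 0.2445 = 9.5970

9.597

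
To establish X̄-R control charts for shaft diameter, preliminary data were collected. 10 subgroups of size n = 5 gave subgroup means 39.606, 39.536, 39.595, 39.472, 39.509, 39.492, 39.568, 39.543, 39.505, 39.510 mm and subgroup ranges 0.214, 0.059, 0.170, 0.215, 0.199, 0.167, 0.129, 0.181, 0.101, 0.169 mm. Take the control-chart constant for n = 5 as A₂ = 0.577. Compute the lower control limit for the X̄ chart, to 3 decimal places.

X̄̄ = (39.606 + 39.536 + 39.595 + 39.472 + 39.509 + 39.492 + 39.568 + 39.543 + 39.505 + 39.510) / 10 = 395.3360 / 10 = 39.5336
R̄ = (0.214 + 0.059 + 0.170 + 0.215 + 0.199 + 0.167 + 0.129 + 0.181 + 0.101 + 0.169) / 10 = 1.6040 / 10 = 0.1604
LCL = X̄̄ − A₂·R̄ = 39.5336 − 0.577 × 0.1604 = 39.4410

39.441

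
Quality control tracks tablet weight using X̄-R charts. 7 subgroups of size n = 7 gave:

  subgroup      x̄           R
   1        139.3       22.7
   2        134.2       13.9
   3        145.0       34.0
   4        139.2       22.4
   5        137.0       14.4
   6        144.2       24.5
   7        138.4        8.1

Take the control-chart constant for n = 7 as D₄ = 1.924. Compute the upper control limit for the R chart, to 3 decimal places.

38.480

R̄ = (22.7 + 13.9 + 34.0 + 22.4 + 14.4 + 24.5 + 8.1) / 7 = 140.0000 / 7 = 20.0000
UCL_R = D₄·R̄ = 1.924 × 20.0000 = 38.4800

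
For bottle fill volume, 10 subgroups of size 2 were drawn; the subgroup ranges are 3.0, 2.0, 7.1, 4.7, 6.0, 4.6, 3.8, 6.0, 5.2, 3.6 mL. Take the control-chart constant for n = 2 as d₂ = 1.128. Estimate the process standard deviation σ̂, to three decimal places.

R̄ = (3.0 + 2.0 + 7.1 + 4.7 + 6.0 + 4.6 + 3.8 + 6.0 + 5.2 + 3.6) / 10 = 4.6000
σ̂ = R̄ / d₂ = 4.6000 / 1.128 = 4.0780

4.078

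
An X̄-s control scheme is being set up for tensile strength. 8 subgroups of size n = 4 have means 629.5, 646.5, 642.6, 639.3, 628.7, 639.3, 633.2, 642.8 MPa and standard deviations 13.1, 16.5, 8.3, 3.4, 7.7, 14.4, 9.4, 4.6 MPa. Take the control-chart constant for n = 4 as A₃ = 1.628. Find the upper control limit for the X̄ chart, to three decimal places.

653.488

X̄̄ = (629.5 + 646.5 + 642.6 + 639.3 + 628.7 + 639.3 + 633.2 + 642.8) / 8 = 637.7375
s̄ = (13.1 + 16.5 + 8.3 + 3.4 + 7.7 + 14.4 + 9.4 + 4.6) / 8 = 9.6750
UCL = X̄̄ + A₃·s̄ = 637.7375 + 1.628 × 9.6750 = 653.4884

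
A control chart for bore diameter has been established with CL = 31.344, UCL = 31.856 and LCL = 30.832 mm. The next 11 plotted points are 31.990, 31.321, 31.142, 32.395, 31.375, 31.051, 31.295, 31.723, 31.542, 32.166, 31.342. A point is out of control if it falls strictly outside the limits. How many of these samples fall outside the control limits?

3

Compare each point to [30.832, 31.856]: sample 1 = 31.990 > UCL; sample 4 = 32.395 > UCL; sample 10 = 32.166 > UCL.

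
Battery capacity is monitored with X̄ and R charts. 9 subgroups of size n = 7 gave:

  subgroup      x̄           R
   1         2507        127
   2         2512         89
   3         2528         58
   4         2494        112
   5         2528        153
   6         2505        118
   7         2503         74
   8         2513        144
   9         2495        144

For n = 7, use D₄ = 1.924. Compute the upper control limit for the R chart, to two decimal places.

217.84

R̄ = (127 + 89 + 58 + 112 + 153 + 118 + 74 + 144 + 144) / 9 = 1019.0000 / 9 = 113.2222
UCL_R = D₄·R̄ = 1.924 × 113.2222 = 217.8396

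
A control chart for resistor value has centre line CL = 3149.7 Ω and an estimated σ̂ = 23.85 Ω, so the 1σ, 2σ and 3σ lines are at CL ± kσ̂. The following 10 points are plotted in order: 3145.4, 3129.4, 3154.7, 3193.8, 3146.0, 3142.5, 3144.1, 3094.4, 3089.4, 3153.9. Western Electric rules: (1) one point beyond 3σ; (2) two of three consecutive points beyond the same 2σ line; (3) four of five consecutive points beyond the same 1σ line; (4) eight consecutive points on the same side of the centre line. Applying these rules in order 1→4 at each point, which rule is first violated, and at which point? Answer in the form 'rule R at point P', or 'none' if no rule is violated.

rule 2 at point 9

Zone of each point (C = within 1σ̂, B = 1σ̂–2σ̂, A = 2σ̂–3σ̂, * = beyond 3σ̂; sign = side of CL): 1:-C, 2:-C, 3:+C, 4:+B, 5:-C, 6:-C, 7:-C, 8:-A, 9:-A, 10:+C
Rule 2 (two of three consecutive points beyond the same 2σ limit) is satisfied at point 9.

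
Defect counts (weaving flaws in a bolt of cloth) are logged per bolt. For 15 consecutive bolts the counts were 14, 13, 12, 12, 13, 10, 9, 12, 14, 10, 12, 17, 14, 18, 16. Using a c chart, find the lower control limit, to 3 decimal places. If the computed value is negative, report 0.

c̄ = (14 + 13 + 12 + 12 + 13 + 10 + 9 + 12 + 14 + 10 + 12 + 17 + 14 + 18 + 16) / 15 = 196 / 15 = 13.0667
LCL = c̄ − 3√c̄ = 13.0667 − 3 × 3.6148 = 2.2223

2.222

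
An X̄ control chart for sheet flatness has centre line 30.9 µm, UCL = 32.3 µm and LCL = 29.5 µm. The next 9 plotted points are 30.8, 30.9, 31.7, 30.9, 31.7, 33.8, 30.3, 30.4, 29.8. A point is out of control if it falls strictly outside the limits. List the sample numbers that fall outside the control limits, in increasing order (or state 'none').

6

Compare each point to [29.5, 32.3]: sample 6 = 33.8 > UCL.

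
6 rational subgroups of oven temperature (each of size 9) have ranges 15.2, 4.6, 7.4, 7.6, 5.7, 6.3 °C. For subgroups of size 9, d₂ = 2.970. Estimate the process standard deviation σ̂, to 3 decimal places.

2.626

R̄ = (15.2 + 4.6 + 7.4 + 7.6 + 5.7 + 6.3) / 6 = 7.8000
σ̂ = R̄ / d₂ = 7.8000 / 2.970 = 2.6263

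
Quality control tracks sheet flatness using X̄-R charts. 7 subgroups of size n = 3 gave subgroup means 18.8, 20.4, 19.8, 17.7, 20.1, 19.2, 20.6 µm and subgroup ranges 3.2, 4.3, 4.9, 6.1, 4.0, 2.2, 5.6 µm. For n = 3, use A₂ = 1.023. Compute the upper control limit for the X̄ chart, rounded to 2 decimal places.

X̄̄ = (18.8 + 20.4 + 19.8 + 17.7 + 20.1 + 19.2 + 20.6) / 7 = 136.6000 / 7 = 19.5143
R̄ = (3.2 + 4.3 + 4.9 + 6.1 + 4.0 + 2.2 + 5.6) / 7 = 30.3000 / 7 = 4.3286
UCL = X̄̄ + A₂·R̄ = 19.5143 + 1.023 × 4.3286 = 23.9424

23.94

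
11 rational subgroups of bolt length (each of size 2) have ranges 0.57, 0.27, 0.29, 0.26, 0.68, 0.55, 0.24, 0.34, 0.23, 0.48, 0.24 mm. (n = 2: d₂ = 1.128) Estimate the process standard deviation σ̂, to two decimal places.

0.33

R̄ = (0.57 + 0.27 + 0.29 + 0.26 + 0.68 + 0.55 + 0.24 + 0.34 + 0.23 + 0.48 + 0.24) / 11 = 0.3773
σ̂ = R̄ / d₂ = 0.3773 / 1.128 = 0.3345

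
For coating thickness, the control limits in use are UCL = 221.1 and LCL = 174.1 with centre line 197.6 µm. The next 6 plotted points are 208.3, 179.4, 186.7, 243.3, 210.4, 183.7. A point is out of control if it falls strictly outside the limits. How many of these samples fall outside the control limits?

1

Compare each point to [174.1, 221.1]: sample 4 = 243.3 > UCL.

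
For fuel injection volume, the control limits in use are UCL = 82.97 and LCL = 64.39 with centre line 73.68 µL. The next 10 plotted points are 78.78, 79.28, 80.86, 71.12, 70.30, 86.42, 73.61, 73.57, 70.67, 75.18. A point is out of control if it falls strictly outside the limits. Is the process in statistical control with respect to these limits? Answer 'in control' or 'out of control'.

out of control

Compare each point to [64.39, 82.97]: sample 6 = 86.42 > UCL.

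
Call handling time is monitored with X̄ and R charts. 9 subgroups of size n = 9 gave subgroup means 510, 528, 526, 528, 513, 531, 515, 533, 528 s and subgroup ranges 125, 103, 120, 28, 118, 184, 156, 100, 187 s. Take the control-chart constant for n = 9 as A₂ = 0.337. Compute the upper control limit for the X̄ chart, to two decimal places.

X̄̄ = (510 + 528 + 526 + 528 + 513 + 531 + 515 + 533 + 528) / 9 = 4712.0000 / 9 = 523.5556
R̄ = (125 + 103 + 120 + 28 + 118 + 184 + 156 + 100 + 187) / 9 = 1121.0000 / 9 = 124.5556
UCL = X̄̄ + A₂·R̄ = 523.5556 + 0.337 × 124.5556 = 565.5308

565.53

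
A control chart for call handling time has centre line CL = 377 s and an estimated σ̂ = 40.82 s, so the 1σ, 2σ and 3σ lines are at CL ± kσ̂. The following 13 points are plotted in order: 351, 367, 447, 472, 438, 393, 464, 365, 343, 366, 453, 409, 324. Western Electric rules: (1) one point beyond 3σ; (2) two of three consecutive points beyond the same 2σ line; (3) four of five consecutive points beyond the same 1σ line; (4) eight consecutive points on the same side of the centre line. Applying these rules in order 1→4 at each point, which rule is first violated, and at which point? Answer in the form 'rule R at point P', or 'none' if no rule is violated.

Zone of each point (C = within 1σ̂, B = 1σ̂–2σ̂, A = 2σ̂–3σ̂, * = beyond 3σ̂; sign = side of CL): 1:-C, 2:-C, 3:+B, 4:+A, 5:+B, 6:+C, 7:+A, 8:-C, 9:-C, 10:-C, 11:+B, 12:+C, 13:-B
Rule 3 (four of five consecutive points beyond the same 1σ limit) is satisfied at point 7.

rule 3 at point 7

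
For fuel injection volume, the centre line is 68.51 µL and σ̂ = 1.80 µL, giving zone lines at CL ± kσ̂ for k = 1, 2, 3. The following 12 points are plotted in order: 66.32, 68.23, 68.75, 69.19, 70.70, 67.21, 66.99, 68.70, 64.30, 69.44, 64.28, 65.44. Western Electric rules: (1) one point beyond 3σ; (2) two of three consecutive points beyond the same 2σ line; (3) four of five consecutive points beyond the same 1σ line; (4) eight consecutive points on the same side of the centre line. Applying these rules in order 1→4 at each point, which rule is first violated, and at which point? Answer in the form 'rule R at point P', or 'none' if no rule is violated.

Zone of each point (C = within 1σ̂, B = 1σ̂–2σ̂, A = 2σ̂–3σ̂, * = beyond 3σ̂; sign = side of CL): 1:-B, 2:-C, 3:+C, 4:+C, 5:+B, 6:-C, 7:-C, 8:+C, 9:-A, 10:+C, 11:-A, 12:-B
Rule 2 (two of three consecutive points beyond the same 2σ limit) is satisfied at point 11.

rule 2 at point 11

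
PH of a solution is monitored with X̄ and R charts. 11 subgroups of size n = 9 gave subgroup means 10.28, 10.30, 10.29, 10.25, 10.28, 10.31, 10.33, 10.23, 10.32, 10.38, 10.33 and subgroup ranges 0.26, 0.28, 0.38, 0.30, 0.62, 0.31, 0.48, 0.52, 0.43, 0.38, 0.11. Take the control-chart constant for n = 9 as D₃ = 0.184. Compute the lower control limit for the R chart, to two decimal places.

R̄ = (0.26 + 0.28 + 0.38 + 0.30 + 0.62 + 0.31 + 0.48 + 0.52 + 0.43 + 0.38 + 0.11) / 11 = 4.0700 / 11 = 0.3700
LCL_R = D₃·R̄ = 0.184 × 0.3700 = 0.0681

0.07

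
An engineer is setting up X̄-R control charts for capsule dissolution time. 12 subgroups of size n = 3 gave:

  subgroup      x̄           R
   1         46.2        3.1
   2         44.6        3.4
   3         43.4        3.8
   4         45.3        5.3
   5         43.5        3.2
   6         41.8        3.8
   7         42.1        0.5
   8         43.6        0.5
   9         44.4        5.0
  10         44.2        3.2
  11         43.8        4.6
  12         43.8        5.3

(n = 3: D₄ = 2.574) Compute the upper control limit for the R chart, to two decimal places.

8.94

R̄ = (3.1 + 3.4 + 3.8 + 5.3 + 3.2 + 3.8 + 0.5 + 0.5 + 5.0 + 3.2 + 4.6 + 5.3) / 12 = 41.7000 / 12 = 3.4750
UCL_R = D₄·R̄ = 2.574 × 3.4750 = 8.9446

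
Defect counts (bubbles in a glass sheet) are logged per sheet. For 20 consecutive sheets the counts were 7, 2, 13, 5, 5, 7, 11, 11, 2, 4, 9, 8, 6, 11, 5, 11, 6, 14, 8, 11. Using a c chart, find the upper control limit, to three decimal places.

c̄ = (7 + 2 + 13 + 5 + 5 + 7 + 11 + 11 + 2 + 4 + 9 + 8 + 6 + 11 + 5 + 11 + 6 + 14 + 8 + 11) / 20 = 156 / 20 = 7.8000
UCL = c̄ + 3√c̄ = 7.8000 + 3 × √7.8000 = 7.8000 + 3 × 2.7928 = 16.1785

16.179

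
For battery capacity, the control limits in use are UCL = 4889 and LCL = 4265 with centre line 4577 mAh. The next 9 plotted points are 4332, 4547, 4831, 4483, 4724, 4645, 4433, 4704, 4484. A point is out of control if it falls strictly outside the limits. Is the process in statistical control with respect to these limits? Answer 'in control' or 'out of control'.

in control

All 9 points lie within [4265, 4889].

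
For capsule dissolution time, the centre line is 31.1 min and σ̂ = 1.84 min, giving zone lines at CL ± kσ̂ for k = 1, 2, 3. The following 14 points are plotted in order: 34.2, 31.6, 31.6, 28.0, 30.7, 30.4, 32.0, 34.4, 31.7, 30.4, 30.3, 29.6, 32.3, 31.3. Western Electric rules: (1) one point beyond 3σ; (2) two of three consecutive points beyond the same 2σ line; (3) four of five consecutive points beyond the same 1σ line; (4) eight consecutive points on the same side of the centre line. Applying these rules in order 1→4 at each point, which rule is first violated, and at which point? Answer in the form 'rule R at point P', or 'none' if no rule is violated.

none

Zone of each point (C = within 1σ̂, B = 1σ̂–2σ̂, A = 2σ̂–3σ̂, * = beyond 3σ̂; sign = side of CL): 1:+B, 2:+C, 3:+C, 4:-B, 5:-C, 6:-C, 7:+C, 8:+B, 9:+C, 10:-C, 11:-C, 12:-C, 13:+C, 14:+C
No rule fires across all 14 points.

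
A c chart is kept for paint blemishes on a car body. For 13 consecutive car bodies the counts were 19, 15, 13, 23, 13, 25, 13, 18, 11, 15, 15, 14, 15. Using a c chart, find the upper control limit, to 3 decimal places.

28.106

c̄ = (19 + 15 + 13 + 23 + 13 + 25 + 13 + 18 + 11 + 15 + 15 + 14 + 15) / 13 = 209 / 13 = 16.0769
UCL = c̄ + 3√c̄ = 16.0769 + 3 × √16.0769 = 16.0769 + 3 × 4.0096 = 28.1057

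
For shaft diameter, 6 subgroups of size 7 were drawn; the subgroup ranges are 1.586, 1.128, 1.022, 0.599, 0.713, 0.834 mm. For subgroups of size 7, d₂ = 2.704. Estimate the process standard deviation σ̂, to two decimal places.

R̄ = (1.586 + 1.128 + 1.022 + 0.599 + 0.713 + 0.834) / 6 = 0.9803
σ̂ = R̄ / d₂ = 0.9803 / 2.704 = 0.3625

0.36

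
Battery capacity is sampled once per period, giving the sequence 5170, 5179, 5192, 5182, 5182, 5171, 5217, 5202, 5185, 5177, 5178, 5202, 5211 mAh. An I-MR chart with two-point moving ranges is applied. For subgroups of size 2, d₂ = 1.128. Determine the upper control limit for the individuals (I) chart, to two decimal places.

5224.43

X̄ = (5170 + 5179 + 5192 + 5182 + 5182 + 5171 + 5217 + 5202 + 5185 + 5177 + 5178 + 5202 + 5211) / 13 = 5188.3077
Moving ranges: 9, 13, 10, 0, 11, 46, 15, 17, 8, 1, 24, 9; M̄R̄ = 163.0000 / 12 = 13.5833
UCL = X̄ + 3·M̄R̄/d₂ = 5188.3077 + 3 × 13.5833 / 1.128 = 5224.4336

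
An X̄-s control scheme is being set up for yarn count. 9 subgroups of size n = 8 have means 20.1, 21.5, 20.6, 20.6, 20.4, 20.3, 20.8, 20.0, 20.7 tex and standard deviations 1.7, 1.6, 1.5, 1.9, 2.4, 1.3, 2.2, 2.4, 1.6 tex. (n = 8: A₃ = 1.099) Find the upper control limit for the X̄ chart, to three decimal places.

X̄̄ = (20.1 + 21.5 + 20.6 + 20.6 + 20.4 + 20.3 + 20.8 + 20.0 + 20.7) / 9 = 20.5556
s̄ = (1.7 + 1.6 + 1.5 + 1.9 + 2.4 + 1.3 + 2.2 + 2.4 + 1.6) / 9 = 1.8444
UCL = X̄̄ + A₃·s̄ = 20.5556 + 1.099 × 1.8444 = 22.5826

22.583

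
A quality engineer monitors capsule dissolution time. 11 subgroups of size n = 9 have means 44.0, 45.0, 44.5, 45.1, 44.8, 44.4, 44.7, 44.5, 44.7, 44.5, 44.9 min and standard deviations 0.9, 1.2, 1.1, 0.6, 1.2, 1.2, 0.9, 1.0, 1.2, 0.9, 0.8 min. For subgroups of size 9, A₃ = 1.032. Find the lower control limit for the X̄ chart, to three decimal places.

43.613

X̄̄ = (44.0 + 45.0 + 44.5 + 45.1 + 44.8 + 44.4 + 44.7 + 44.5 + 44.7 + 44.5 + 44.9) / 11 = 44.6455
s̄ = (0.9 + 1.2 + 1.1 + 0.6 + 1.2 + 1.2 + 0.9 + 1.0 + 1.2 + 0.9 + 0.8) / 11 = 1.0000
LCL = X̄̄ − A₃·s̄ = 44.6455 − 1.032 × 1.0000 = 43.6135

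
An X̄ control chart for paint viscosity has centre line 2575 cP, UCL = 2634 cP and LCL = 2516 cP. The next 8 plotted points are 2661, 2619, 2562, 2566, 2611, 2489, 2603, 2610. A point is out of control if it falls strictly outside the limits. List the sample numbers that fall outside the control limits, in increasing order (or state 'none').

1, 6

Compare each point to [2516, 2634]: sample 1 = 2661 > UCL; sample 6 = 2489 < LCL.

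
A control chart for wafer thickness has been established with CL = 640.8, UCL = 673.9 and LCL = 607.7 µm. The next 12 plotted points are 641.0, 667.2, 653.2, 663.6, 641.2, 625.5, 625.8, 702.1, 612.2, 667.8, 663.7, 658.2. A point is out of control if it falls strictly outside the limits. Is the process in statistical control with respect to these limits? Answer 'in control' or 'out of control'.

out of control

Compare each point to [607.7, 673.9]: sample 8 = 702.1 > UCL.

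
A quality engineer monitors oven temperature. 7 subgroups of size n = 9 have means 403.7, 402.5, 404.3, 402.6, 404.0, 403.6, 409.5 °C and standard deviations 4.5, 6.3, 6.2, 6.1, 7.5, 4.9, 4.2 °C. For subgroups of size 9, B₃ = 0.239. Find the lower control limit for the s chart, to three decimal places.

1.355

s̄ = (4.5 + 6.3 + 6.2 + 6.1 + 7.5 + 4.9 + 4.2) / 7 = 5.6714
LCL_s = B₃·s̄ = 0.239 × 5.6714 = 1.3555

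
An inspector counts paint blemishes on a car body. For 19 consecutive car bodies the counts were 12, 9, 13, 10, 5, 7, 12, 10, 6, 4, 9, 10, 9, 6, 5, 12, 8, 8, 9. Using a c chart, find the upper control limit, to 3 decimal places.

c̄ = (12 + 9 + 13 + 10 + 5 + 7 + 12 + 10 + 6 + 4 + 9 + 10 + 9 + 6 + 5 + 12 + 8 + 8 + 9) / 19 = 164 / 19 = 8.6316
UCL = c̄ + 3√c̄ = 8.6316 + 3 × √8.6316 = 8.6316 + 3 × 2.9380 = 17.4454

17.445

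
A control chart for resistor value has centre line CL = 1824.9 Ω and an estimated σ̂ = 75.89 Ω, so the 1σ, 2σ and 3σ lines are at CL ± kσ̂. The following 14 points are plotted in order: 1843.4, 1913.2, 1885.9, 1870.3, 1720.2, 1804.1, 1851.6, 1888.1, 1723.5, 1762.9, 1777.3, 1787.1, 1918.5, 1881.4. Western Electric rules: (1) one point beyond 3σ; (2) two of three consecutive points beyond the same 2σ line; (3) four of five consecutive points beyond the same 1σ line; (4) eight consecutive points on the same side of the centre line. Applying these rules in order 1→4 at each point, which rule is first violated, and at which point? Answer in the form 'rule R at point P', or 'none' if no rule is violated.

Zone of each point (C = within 1σ̂, B = 1σ̂–2σ̂, A = 2σ̂–3σ̂, * = beyond 3σ̂; sign = side of CL): 1:+C, 2:+B, 3:+C, 4:+C, 5:-B, 6:-C, 7:+C, 8:+C, 9:-B, 10:-C, 11:-C, 12:-C, 13:+B, 14:+C
No rule fires across all 14 points.

none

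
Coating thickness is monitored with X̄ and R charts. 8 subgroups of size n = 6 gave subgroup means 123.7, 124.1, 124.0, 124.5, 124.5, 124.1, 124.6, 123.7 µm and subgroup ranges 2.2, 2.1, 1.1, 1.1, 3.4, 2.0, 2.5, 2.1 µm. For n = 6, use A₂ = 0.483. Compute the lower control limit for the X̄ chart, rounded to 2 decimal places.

123.15

X̄̄ = (123.7 + 124.1 + 124.0 + 124.5 + 124.5 + 124.1 + 124.6 + 123.7) / 8 = 993.2000 / 8 = 124.1500
R̄ = (2.2 + 2.1 + 1.1 + 1.1 + 3.4 + 2.0 + 2.5 + 2.1) / 8 = 16.5000 / 8 = 2.0625
LCL = X̄̄ − A₂·R̄ = 124.1500 − 0.483 × 2.0625 = 123.1538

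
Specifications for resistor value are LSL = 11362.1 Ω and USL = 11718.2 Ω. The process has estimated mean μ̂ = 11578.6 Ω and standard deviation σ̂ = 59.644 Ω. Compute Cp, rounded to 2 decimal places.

Cp = (USL − LSL) / (6σ̂) = (11718.2 − 11362.1) / (6 × 59.644) = 356.1000 / 357.8640 = 0.9951

1.00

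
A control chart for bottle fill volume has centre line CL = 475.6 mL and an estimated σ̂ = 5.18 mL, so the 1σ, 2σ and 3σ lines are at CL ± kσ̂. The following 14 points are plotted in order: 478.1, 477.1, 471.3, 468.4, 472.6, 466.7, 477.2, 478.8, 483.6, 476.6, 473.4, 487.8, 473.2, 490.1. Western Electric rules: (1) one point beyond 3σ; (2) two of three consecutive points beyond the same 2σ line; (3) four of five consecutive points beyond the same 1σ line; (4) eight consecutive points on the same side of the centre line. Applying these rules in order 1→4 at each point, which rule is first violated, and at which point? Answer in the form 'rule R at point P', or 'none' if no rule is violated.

Zone of each point (C = within 1σ̂, B = 1σ̂–2σ̂, A = 2σ̂–3σ̂, * = beyond 3σ̂; sign = side of CL): 1:+C, 2:+C, 3:-C, 4:-B, 5:-C, 6:-B, 7:+C, 8:+C, 9:+B, 10:+C, 11:-C, 12:+A, 13:-C, 14:+A
Rule 2 (two of three consecutive points beyond the same 2σ limit) is satisfied at point 14.

rule 2 at point 14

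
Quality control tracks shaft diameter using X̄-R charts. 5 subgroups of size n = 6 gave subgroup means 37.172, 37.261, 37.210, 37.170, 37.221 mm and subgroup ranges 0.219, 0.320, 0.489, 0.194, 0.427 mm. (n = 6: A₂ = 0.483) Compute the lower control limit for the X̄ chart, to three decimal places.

X̄̄ = (37.172 + 37.261 + 37.210 + 37.170 + 37.221) / 5 = 186.0340 / 5 = 37.2068
R̄ = (0.219 + 0.320 + 0.489 + 0.194 + 0.427) / 5 = 1.6490 / 5 = 0.3298
LCL = X̄̄ − A₂·R̄ = 37.2068 − 0.483 × 0.3298 = 37.0475

37.048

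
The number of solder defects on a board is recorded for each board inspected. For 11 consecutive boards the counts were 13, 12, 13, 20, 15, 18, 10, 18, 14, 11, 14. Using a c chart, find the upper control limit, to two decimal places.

25.73

c̄ = (13 + 12 + 13 + 20 + 15 + 18 + 10 + 18 + 14 + 11 + 14) / 11 = 158 / 11 = 14.3636
UCL = c̄ + 3√c̄ = 14.3636 + 3 × √14.3636 = 14.3636 + 3 × 3.7899 = 25.7335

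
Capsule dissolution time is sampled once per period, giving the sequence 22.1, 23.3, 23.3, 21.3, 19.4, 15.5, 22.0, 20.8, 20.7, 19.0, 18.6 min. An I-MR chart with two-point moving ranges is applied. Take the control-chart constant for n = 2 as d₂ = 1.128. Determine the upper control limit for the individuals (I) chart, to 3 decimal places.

X̄ = (22.1 + 23.3 + 23.3 + 21.3 + 19.4 + 15.5 + 22.0 + 20.8 + 20.7 + 19.0 + 18.6) / 11 = 20.5455
Moving ranges: 1.2, 0.0, 2.0, 1.9, 3.9, 6.5, 1.2, 0.1, 1.7, 0.4; M̄R̄ = 18.9000 / 10 = 1.8900
UCL = X̄ + 3·M̄R̄/d₂ = 20.5455 + 3 × 1.8900 / 1.128 = 25.5721

25.572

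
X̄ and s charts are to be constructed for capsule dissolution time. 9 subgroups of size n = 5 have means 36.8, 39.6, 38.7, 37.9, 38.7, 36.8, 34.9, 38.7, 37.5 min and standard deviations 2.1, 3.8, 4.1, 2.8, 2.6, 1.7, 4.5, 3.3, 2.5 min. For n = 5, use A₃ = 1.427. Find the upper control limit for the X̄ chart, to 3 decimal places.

X̄̄ = (36.8 + 39.6 + 38.7 + 37.9 + 38.7 + 36.8 + 34.9 + 38.7 + 37.5) / 9 = 37.7333
s̄ = (2.1 + 3.8 + 4.1 + 2.8 + 2.6 + 1.7 + 4.5 + 3.3 + 2.5) / 9 = 3.0444
UCL = X̄̄ + A₃·s̄ = 37.7333 + 1.427 × 3.0444 = 42.0778

42.078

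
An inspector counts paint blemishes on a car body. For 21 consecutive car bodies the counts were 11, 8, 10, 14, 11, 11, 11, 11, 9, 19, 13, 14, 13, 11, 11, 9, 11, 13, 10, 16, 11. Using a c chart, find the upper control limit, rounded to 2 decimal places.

c̄ = (11 + 8 + 10 + 14 + 11 + 11 + 11 + 11 + 9 + 19 + 13 + 14 + 13 + 11 + 11 + 9 + 11 + 13 + 10 + 16 + 11) / 21 = 247 / 21 = 11.7619
UCL = c̄ + 3√c̄ = 11.7619 + 3 × √11.7619 = 11.7619 + 3 × 3.4296 = 22.0506

22.05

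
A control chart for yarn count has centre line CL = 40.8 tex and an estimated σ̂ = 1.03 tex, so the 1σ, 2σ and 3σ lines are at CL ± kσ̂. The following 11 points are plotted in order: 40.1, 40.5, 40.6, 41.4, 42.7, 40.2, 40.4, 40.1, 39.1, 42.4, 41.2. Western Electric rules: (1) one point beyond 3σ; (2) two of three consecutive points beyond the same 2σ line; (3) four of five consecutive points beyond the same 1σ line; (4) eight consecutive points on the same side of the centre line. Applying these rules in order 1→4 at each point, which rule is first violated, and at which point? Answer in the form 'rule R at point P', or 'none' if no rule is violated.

Zone of each point (C = within 1σ̂, B = 1σ̂–2σ̂, A = 2σ̂–3σ̂, * = beyond 3σ̂; sign = side of CL): 1:-C, 2:-C, 3:-C, 4:+C, 5:+B, 6:-C, 7:-C, 8:-C, 9:-B, 10:+B, 11:+C
No rule fires across all 11 points.

none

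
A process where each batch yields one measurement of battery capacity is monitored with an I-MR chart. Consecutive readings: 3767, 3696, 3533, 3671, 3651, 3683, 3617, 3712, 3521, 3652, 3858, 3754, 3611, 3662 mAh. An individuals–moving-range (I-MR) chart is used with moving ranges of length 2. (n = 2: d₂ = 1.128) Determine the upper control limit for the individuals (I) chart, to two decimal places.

3959.24

X̄ = (3767 + 3696 + 3533 + 3671 + 3651 + 3683 + 3617 + 3712 + 3521 + 3652 + 3858 + 3754 + 3611 + 3662) / 14 = 3670.5714
Moving ranges: 71, 163, 138, 20, 32, 66, 95, 191, 131, 206, 104, 143, 51; M̄R̄ = 1411.0000 / 13 = 108.5385
UCL = X̄ + 3·M̄R̄/d₂ = 3670.5714 + 3 × 108.5385 / 1.128 = 3959.2375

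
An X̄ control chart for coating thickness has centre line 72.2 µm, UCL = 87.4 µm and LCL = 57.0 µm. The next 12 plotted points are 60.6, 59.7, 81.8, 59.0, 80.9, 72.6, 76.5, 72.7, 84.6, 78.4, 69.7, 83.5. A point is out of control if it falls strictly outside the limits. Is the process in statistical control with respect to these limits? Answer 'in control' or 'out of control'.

All 12 points lie within [57.0, 87.4].

in control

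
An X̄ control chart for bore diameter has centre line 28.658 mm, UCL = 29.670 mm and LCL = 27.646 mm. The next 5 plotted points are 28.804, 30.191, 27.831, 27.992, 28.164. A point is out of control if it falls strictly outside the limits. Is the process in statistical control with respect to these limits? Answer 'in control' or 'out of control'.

Compare each point to [27.646, 29.670]: sample 2 = 30.191 > UCL.

out of control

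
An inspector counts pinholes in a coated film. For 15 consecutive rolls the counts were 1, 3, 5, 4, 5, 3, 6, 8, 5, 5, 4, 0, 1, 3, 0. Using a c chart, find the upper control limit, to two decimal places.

c̄ = (1 + 3 + 5 + 4 + 5 + 3 + 6 + 8 + 5 + 5 + 4 + 0 + 1 + 3 + 0) / 15 = 53 / 15 = 3.5333
UCL = c̄ + 3√c̄ = 3.5333 + 3 × √3.5333 = 3.5333 + 3 × 1.8797 = 9.1725

9.17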